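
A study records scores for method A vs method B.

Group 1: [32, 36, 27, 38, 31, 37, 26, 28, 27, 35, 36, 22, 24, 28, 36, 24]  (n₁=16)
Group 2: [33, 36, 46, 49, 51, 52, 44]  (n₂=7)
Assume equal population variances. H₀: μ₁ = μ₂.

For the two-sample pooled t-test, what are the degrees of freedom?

degrees of freedom = 21

df = n₁ + n₂ − 2 = 16 + 7 − 2 = 21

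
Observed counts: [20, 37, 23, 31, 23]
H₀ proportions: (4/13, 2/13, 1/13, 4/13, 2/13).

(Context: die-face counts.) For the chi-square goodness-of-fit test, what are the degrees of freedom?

degrees of freedom = 4

df = k − 1 = 5 − 1 = 4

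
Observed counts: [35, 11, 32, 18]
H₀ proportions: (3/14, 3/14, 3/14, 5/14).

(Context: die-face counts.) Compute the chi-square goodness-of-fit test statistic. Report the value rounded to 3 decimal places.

n = 96; E_i = n·p_i = [20.57, 20.57, 20.57, 34.29]
χ² = (35−20.57)²/20.57 + (11−20.57)²/20.57 + (32−20.57)²/20.57 + (18−34.29)²/34.29 = 28.6583
df = 3

test statistic = 28.658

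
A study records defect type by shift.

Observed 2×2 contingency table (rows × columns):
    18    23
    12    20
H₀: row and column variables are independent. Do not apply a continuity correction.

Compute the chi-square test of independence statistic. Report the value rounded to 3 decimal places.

test statistic = 0.304

Row totals [41, 32], col totals [30, 43], n=73
χ² = (18−16.85)²/16.85 + (23−24.15)²/24.15 + (12−13.15)²/13.15 + (20−18.85)²/18.85 = 0.3043
df = 1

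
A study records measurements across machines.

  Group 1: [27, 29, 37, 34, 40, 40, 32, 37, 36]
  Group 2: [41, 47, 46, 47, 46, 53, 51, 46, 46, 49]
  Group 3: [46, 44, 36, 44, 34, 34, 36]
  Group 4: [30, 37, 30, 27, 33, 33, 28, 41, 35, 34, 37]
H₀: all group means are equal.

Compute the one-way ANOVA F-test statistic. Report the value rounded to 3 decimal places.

Group means [34.67, 47.20, 39.14, 33.18], grand mean 38.459
SSB = Σnᵢ(x̄ᵢ−x̄)² = 1203.096; SSW = ΣΣ(x−x̄ᵢ)² = 610.094
MSB = 1203.096/3 = 401.0319; MSW = 610.094/33 = 18.4877
F = MSB/MSW = 21.6918
df = (3, 33)

test statistic = 21.692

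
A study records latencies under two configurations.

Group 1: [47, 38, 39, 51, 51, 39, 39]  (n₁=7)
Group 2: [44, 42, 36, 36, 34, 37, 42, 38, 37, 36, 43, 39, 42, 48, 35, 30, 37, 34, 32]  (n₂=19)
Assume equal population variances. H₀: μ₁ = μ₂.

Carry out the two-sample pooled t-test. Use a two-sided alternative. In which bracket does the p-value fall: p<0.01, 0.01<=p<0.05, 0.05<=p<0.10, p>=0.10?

p-value bracket: 0.01<=p<0.05

x̄₁=43.429, s₁=5.996, n₁=7
x̄₂=38.000, s₂=4.509, n₂=19
s_p² = [6·5.996² + 18·4.509²]/24 = 24.2381
SE = √(s_p²·(1/7+1/19)) = 2.1768
t = (43.429−38.000)/2.1768 = 2.4939
df = 24
p-value (two-sided) = 0.01992
→ bracket: 0.01<=p<0.05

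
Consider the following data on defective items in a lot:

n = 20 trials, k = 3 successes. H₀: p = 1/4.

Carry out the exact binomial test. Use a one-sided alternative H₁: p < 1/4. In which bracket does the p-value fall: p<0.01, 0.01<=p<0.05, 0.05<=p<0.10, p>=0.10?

Exact binomial: n=20, k=3, p₀=1/4=0.2500
P(X≤3) from Σ C(n,i)·p₀^i·(1−p₀)^(n−i)
p-value (one-sided, H₁ less) = 0.22516
→ bracket: p>=0.10

p-value bracket: p>=0.10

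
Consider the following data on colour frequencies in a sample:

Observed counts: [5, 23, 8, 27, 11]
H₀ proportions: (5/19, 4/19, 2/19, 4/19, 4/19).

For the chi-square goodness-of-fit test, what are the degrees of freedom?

degrees of freedom = 4

df = k − 1 = 5 − 1 = 4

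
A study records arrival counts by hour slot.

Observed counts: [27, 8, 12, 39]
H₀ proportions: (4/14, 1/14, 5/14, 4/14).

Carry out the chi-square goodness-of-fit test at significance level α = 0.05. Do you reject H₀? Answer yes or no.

reject H₀: yes

n = 86; E_i = n·p_i = [24.57, 6.14, 30.71, 24.57]
χ² = (27−24.57)²/24.57 + (8−6.14)²/6.14 + (12−30.71)²/30.71 + (39−24.57)²/24.57 = 20.6767
df = 3
p-value (upper-tail) = 0.00012
At α=0.05: p < α → reject H₀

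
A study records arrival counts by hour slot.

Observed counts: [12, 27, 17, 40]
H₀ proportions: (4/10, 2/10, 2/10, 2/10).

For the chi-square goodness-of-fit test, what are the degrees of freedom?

degrees of freedom = 3

df = k − 1 = 4 − 1 = 3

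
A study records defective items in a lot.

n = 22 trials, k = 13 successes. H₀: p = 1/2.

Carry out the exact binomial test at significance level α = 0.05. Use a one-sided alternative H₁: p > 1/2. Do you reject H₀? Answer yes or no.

reject H₀: no

Exact binomial: n=22, k=13, p₀=1/2=0.5000
P(X≥13) from Σ C(n,i)·p₀^i·(1−p₀)^(n−i)
p-value (one-sided, H₁ greater) = 0.26173
At α=0.05: p ≥ α → fail to reject H₀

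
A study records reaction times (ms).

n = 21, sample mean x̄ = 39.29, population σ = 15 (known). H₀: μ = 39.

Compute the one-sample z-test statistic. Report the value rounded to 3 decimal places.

SE = σ/√n = 15/√21 = 3.2733
z = (x̄−μ₀)/SE = (39.29−39)/3.2733 = 0.0886

test statistic = 0.089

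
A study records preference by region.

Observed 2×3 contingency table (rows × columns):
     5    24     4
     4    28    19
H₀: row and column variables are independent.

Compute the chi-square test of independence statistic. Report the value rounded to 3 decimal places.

test statistic = 6.650

Row totals [33, 51], col totals [9, 52, 23], n=84
χ² = (5−3.54)²/3.54 + (24−20.43)²/20.43 + (4−9.04)²/9.04 + (4−5.46)²/5.46 + (28−31.57)²/31.57 + (19−13.96)²/13.96 = 6.6496
df = 2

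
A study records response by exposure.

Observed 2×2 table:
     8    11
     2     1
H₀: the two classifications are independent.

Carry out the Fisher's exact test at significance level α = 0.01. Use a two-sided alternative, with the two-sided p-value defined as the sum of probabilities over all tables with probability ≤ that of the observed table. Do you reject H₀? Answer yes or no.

reject H₀: no

Margins: r₁=19, r₂=3, c₁=10, c₂=12, n=22
p_obs = C(19,8)·C(3,2)/C(22,10); sum pmf over tables with pmf ≤ p_obs
p-value (two-sided) = 0.57143
At α=0.01: p ≥ α → fail to reject H₀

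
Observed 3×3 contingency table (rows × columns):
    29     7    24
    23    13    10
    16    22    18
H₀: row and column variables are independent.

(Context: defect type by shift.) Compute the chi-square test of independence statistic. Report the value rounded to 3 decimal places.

Row totals [60, 46, 56], col totals [68, 42, 52], n=162
χ² = (29−25.19)²/25.19 + (7−15.56)²/15.56 + (24−19.26)²/19.26 + (23−19.31)²/19.31 + (13−11.93)²/11.93 + (10−14.77)²/14.77 + (16−23.51)²/23.51 + (22−14.52)²/14.52 + (18−17.98)²/17.98 = 15.0430
df = 4

test statistic = 15.043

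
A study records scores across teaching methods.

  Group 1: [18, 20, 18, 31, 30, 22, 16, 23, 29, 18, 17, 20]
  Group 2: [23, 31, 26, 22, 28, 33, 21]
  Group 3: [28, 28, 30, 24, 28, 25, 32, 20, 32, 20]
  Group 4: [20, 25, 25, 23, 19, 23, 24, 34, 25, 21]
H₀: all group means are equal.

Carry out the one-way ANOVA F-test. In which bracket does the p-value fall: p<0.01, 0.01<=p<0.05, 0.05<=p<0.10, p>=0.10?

p-value bracket: 0.05<=p<0.10

Group means [21.83, 26.29, 26.70, 23.90], grand mean 24.410
SSB = Σnᵢ(x̄ᵢ−x̄)² = 159.341; SSW = ΣΣ(x−x̄ᵢ)² = 766.095
MSB = 159.341/3 = 53.1136; MSW = 766.095/35 = 21.8884
F = MSB/MSW = 2.4266
df = (3, 35)
p-value (upper-tail) = 0.08190
→ bracket: 0.05<=p<0.10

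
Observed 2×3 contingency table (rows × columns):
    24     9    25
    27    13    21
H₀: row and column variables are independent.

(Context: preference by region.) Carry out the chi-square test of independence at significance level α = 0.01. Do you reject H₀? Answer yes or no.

Row totals [58, 61], col totals [51, 22, 46], n=119
χ² = (24−24.86)²/24.86 + (9−10.72)²/10.72 + (25−22.42)²/22.42 + (27−26.14)²/26.14 + (13−11.28)²/11.28 + (21−23.58)²/23.58 = 1.1767
df = 2
p-value (upper-tail) = 0.55525
At α=0.01: p ≥ α → fail to reject H₀

reject H₀: no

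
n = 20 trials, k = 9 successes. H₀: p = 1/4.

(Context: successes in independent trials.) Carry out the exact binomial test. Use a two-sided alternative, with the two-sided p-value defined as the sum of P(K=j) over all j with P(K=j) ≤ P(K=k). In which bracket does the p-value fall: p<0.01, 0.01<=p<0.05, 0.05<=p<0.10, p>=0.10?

Exact binomial: n=20, k=9, p₀=1/4=0.2500
P(X=j) = C(n,j)·p₀^j·(1−p₀)^(n−j); p = Σ P(X=j) over j with P(X=j) ≤ P(X=9)
p-value (two-sided) = 0.06524
→ bracket: 0.05<=p<0.10

p-value bracket: 0.05<=p<0.10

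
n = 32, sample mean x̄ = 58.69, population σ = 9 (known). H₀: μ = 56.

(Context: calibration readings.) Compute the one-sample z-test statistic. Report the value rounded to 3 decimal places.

test statistic = 1.691

SE = σ/√n = 9/√32 = 1.5910
z = (x̄−μ₀)/SE = (58.69−56)/1.5910 = 1.6908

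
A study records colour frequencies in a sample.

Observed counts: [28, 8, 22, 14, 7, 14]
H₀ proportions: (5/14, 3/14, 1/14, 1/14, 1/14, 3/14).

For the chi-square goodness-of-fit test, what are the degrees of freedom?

degrees of freedom = 5

df = k − 1 = 6 − 1 = 5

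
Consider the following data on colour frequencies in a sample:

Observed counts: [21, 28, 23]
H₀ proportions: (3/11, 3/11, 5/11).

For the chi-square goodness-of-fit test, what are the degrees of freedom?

df = k − 1 = 3 − 1 = 2

degrees of freedom = 2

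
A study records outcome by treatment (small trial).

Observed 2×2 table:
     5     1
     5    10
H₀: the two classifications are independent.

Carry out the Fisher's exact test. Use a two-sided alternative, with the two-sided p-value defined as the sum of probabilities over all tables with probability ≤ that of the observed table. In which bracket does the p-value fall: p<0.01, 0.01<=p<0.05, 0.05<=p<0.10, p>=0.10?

Margins: r₁=6, r₂=15, c₁=10, c₂=11, n=21
p_obs = C(6,5)·C(15,5)/C(21,10); sum pmf over tables with pmf ≤ p_obs
p-value (two-sided) = 0.06347
→ bracket: 0.05<=p<0.10

p-value bracket: 0.05<=p<0.10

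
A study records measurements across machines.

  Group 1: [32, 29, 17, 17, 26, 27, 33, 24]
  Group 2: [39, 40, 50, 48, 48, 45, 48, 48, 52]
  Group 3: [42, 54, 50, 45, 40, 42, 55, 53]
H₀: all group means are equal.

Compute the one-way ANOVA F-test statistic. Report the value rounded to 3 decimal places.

Group means [25.62, 46.44, 47.62], grand mean 40.160
SSB = Σnᵢ(x̄ᵢ−x̄)² = 2491.388; SSW = ΣΣ(x−x̄ᵢ)² = 669.972
MSB = 2491.388/2 = 1245.6939; MSW = 669.972/22 = 30.4533
F = MSB/MSW = 40.9051
df = (2, 22)

test statistic = 40.905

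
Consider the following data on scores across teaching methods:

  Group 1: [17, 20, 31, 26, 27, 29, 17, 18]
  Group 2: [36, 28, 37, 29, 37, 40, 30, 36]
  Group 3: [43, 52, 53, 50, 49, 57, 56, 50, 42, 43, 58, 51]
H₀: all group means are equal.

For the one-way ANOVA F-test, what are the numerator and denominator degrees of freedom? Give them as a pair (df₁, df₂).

degrees of freedom = [2, 25]

k = 3 groups, N = 28 total
df = (k−1, N−k) = (3−1, 28−3) = (2, 25)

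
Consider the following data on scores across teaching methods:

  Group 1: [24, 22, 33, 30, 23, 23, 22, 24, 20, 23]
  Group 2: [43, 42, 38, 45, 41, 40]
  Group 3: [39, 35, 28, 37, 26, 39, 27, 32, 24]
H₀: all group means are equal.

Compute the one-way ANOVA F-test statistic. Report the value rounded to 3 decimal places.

test statistic = 27.283

Group means [24.40, 41.50, 31.89], grand mean 31.200
SSB = Σnᵢ(x̄ᵢ−x̄)² = 1103.211; SSW = ΣΣ(x−x̄ᵢ)² = 444.789
MSB = 1103.211/2 = 551.6056; MSW = 444.789/22 = 20.2177
F = MSB/MSW = 27.2833
df = (2, 22)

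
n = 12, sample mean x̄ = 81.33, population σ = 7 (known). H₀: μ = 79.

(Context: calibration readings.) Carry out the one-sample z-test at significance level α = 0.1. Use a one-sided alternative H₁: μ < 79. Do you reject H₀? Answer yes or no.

SE = σ/√n = 7/√12 = 2.0207
z = (x̄−μ₀)/SE = (81.33−79)/2.0207 = 1.1531
p-value (one-sided, H₁ less) = 0.87556
At α=0.1: p ≥ α → fail to reject H₀

reject H₀: no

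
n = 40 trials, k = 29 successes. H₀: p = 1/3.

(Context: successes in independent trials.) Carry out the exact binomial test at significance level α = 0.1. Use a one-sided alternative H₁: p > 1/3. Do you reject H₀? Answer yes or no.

reject H₀: yes

Exact binomial: n=40, k=29, p₀=1/3=0.3333
P(X≥29) from Σ C(n,i)·p₀^i·(1−p₀)^(n−i)
p-value (one-sided, H₁ greater) = 0.00000
At α=0.1: p < α → reject H₀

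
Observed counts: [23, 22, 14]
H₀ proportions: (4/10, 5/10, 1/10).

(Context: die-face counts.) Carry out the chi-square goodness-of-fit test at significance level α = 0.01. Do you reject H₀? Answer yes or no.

n = 59; E_i = n·p_i = [23.60, 29.50, 5.90]
χ² = (23−23.60)²/23.60 + (22−29.50)²/29.50 + (14−5.90)²/5.90 = 13.0424
df = 2
p-value (upper-tail) = 0.00147
At α=0.01: p < α → reject H₀

reject H₀: yes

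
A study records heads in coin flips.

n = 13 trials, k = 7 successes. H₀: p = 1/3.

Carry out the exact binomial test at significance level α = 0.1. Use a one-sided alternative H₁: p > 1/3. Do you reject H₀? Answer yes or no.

Exact binomial: n=13, k=7, p₀=1/3=0.3333
P(X≥7) from Σ C(n,i)·p₀^i·(1−p₀)^(n−i)
p-value (one-sided, H₁ greater) = 0.10354
At α=0.1: p ≥ α → fail to reject H₀

reject H₀: no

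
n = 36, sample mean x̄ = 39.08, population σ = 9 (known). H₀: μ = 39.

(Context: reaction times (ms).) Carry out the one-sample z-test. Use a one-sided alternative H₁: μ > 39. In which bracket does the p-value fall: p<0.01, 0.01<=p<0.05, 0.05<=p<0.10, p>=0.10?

SE = σ/√n = 9/√36 = 1.5000
z = (x̄−μ₀)/SE = (39.08−39)/1.5000 = 0.0533
p-value (one-sided, H₁ greater) = 0.47873
→ bracket: p>=0.10

p-value bracket: p>=0.10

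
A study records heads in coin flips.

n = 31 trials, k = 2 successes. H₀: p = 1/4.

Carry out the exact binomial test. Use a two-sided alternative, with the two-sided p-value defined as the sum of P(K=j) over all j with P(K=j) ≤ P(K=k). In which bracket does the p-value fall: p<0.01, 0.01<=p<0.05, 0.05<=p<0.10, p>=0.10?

Exact binomial: n=31, k=2, p₀=1/4=0.2500
P(X=j) = C(n,j)·p₀^j·(1−p₀)^(n−j); p = Σ P(X=j) over j with P(X=j) ≤ P(X=2)
p-value (two-sided) = 0.01254
→ bracket: 0.01<=p<0.05

p-value bracket: 0.01<=p<0.05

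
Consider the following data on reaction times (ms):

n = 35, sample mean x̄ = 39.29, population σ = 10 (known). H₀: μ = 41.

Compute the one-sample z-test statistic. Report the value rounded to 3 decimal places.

SE = σ/√n = 10/√35 = 1.6903
z = (x̄−μ₀)/SE = (39.29−41)/1.6903 = -1.0116

test statistic = -1.012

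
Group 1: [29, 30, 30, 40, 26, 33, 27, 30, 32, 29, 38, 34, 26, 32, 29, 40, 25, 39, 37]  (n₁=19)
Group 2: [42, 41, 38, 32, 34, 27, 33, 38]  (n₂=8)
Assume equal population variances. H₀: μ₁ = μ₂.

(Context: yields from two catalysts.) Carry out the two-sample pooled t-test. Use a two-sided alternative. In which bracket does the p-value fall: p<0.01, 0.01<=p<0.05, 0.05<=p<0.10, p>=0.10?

x̄₁=31.895, s₁=4.875, n₁=19
x̄₂=35.625, s₂=5.041, n₂=8
s_p² = [18·4.875² + 7·5.041²]/25 = 24.2266
SE = √(s_p²·(1/19+1/8)) = 2.0745
t = (31.895−35.625)/2.0745 = -1.7982
df = 25
p-value (two-sided) = 0.08424
→ bracket: 0.05<=p<0.10

p-value bracket: 0.05<=p<0.10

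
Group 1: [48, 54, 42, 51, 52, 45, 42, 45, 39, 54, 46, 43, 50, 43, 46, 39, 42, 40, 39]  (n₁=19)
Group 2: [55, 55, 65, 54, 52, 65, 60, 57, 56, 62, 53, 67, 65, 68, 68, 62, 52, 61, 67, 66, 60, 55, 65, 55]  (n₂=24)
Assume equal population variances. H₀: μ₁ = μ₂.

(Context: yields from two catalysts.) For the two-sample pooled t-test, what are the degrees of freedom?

df = n₁ + n₂ − 2 = 19 + 24 − 2 = 41

degrees of freedom = 41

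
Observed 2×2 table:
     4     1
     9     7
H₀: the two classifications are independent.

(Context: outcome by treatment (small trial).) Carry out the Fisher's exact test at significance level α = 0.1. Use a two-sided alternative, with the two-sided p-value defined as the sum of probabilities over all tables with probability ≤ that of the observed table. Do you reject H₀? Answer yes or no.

Margins: r₁=5, r₂=16, c₁=13, c₂=8, n=21
p_obs = C(5,4)·C(16,9)/C(21,13); sum pmf over tables with pmf ≤ p_obs
p-value (two-sided) = 0.60647
At α=0.1: p ≥ α → fail to reject H₀

reject H₀: no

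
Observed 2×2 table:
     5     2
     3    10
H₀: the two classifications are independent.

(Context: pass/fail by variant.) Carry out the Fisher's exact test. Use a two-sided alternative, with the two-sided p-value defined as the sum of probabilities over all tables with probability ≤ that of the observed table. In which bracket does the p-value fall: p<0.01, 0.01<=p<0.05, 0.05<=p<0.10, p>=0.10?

Margins: r₁=7, r₂=13, c₁=8, c₂=12, n=20
p_obs = C(7,5)·C(13,3)/C(20,8); sum pmf over tables with pmf ≤ p_obs
p-value (two-sided) = 0.06233
→ bracket: 0.05<=p<0.10

p-value bracket: 0.05<=p<0.10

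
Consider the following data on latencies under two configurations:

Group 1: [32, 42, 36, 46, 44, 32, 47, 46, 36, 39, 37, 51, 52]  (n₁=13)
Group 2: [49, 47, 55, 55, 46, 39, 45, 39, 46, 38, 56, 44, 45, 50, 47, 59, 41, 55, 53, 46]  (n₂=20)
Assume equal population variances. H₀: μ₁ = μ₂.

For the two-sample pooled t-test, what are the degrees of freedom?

df = n₁ + n₂ − 2 = 13 + 20 − 2 = 31

degrees of freedom = 31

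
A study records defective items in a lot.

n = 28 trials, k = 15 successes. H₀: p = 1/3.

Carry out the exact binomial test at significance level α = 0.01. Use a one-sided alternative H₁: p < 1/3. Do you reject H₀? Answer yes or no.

Exact binomial: n=28, k=15, p₀=1/3=0.3333
P(X≤15) from Σ C(n,i)·p₀^i·(1−p₀)^(n−i)
p-value (one-sided, H₁ less) = 0.99185
At α=0.01: p ≥ α → fail to reject H₀

reject H₀: no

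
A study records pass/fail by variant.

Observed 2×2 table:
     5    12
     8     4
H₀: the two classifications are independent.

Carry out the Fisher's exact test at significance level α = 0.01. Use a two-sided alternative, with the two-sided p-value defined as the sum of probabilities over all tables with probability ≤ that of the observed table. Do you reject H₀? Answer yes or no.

Margins: r₁=17, r₂=12, c₁=13, c₂=16, n=29
p_obs = C(17,5)·C(12,8)/C(29,13); sum pmf over tables with pmf ≤ p_obs
p-value (two-sided) = 0.06670
At α=0.01: p ≥ α → fail to reject H₀

reject H₀: no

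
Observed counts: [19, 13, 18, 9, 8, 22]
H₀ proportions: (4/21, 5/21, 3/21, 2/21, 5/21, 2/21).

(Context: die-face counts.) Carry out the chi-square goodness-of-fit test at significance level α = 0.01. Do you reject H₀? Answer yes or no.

n = 89; E_i = n·p_i = [16.95, 21.19, 12.71, 8.48, 21.19, 8.48]
χ² = (19−16.95)²/16.95 + (13−21.19)²/21.19 + (18−12.71)²/12.71 + (9−8.48)²/8.48 + (8−21.19)²/21.19 + (22−8.48)²/8.48 = 35.4309
df = 5
p-value (upper-tail) = 0.00000
At α=0.01: p < α → reject H₀

reject H₀: yes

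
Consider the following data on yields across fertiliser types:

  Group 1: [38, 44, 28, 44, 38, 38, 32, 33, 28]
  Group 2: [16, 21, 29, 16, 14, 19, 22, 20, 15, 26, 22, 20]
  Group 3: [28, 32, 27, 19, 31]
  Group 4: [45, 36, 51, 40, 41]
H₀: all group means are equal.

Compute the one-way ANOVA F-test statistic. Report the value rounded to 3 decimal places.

Group means [35.89, 20.00, 27.40, 42.60], grand mean 29.452
SSB = Σnᵢ(x̄ᵢ−x̄)² = 2330.389; SSW = ΣΣ(x−x̄ᵢ)² = 747.289
MSB = 2330.389/3 = 776.7962; MSW = 747.289/27 = 27.6774
F = MSB/MSW = 28.0661
df = (3, 27)

test statistic = 28.066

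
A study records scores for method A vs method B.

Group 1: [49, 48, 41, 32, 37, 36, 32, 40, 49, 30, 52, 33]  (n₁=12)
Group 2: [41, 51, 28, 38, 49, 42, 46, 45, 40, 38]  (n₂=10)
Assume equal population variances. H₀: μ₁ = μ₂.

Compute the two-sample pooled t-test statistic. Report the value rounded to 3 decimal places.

test statistic = -0.604

x̄₁=39.917, s₁=7.821, n₁=12
x̄₂=41.800, s₂=6.563, n₂=10
s_p² = [11·7.821² + 9·6.563²]/20 = 53.0258
SE = √(s_p²·(1/12+1/10)) = 3.1179
t = (39.917−41.800)/3.1179 = -0.6040
df = 20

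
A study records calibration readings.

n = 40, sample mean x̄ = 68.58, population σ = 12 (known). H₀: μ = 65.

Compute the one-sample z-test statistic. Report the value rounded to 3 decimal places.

SE = σ/√n = 12/√40 = 1.8974
z = (x̄−μ₀)/SE = (68.58−65)/1.8974 = 1.8868

test statistic = 1.887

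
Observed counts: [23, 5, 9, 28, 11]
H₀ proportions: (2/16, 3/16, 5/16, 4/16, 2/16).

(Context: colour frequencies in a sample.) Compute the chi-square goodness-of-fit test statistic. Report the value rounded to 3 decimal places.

n = 76; E_i = n·p_i = [9.50, 14.25, 23.75, 19.00, 9.50]
χ² = (23−9.50)²/9.50 + (5−14.25)²/14.25 + (9−23.75)²/23.75 + (28−19.00)²/19.00 + (11−9.50)²/9.50 = 38.8491
df = 4

test statistic = 38.849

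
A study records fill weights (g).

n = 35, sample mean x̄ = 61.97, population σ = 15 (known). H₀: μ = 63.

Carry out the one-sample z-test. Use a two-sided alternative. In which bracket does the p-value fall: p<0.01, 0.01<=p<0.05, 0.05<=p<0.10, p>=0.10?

p-value bracket: p>=0.10

SE = σ/√n = 15/√35 = 2.5355
z = (x̄−μ₀)/SE = (61.97−63)/2.5355 = -0.4062
p-value (two-sided) = 0.68457
→ bracket: p>=0.10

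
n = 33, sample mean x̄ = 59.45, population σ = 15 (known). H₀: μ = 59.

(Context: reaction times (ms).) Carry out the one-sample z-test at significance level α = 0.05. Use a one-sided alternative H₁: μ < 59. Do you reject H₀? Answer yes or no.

reject H₀: no

SE = σ/√n = 15/√33 = 2.6112
z = (x̄−μ₀)/SE = (59.45−59)/2.6112 = 0.1723
p-value (one-sided, H₁ less) = 0.56841
At α=0.05: p ≥ α → fail to reject H₀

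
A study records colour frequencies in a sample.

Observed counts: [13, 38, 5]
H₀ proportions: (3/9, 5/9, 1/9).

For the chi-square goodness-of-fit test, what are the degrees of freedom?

df = k − 1 = 3 − 1 = 2

degrees of freedom = 2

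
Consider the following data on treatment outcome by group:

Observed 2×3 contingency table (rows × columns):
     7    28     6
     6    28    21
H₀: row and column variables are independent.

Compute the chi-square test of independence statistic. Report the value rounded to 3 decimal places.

test statistic = 6.507

Row totals [41, 55], col totals [13, 56, 27], n=96
χ² = (7−5.55)²/5.55 + (28−23.92)²/23.92 + (6−11.53)²/11.53 + (6−7.45)²/7.45 + (28−32.08)²/32.08 + (21−15.47)²/15.47 = 6.5070
df = 2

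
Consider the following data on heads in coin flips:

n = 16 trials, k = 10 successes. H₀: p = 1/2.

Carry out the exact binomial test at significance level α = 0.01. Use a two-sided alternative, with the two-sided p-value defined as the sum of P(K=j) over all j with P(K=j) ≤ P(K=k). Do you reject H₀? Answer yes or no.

reject H₀: no

Exact binomial: n=16, k=10, p₀=1/2=0.5000
P(X=j) = C(n,j)·p₀^j·(1−p₀)^(n−j); p = Σ P(X=j) over j with P(X=j) ≤ P(X=10)
p-value (two-sided) = 0.45450
At α=0.01: p ≥ α → fail to reject H₀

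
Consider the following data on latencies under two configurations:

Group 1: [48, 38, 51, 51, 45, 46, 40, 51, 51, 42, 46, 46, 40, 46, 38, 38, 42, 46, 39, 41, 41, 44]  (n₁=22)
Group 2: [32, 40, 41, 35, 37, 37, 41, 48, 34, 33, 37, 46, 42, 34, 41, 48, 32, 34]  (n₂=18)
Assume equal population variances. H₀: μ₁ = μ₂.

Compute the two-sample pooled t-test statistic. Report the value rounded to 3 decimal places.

x̄₁=44.091, s₁=4.492, n₁=22
x̄₂=38.444, s₂=5.227, n₂=18
s_p² = [21·4.492² + 17·5.227²]/38 = 23.3753
SE = √(s_p²·(1/22+1/18)) = 1.5366
t = (44.091−38.444)/1.5366 = 3.6746
df = 38

test statistic = 3.675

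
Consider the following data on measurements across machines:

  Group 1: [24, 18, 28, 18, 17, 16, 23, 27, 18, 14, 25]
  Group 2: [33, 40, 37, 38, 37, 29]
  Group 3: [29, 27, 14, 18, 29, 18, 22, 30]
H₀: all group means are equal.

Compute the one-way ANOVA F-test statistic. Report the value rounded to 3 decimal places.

Group means [20.73, 35.67, 23.38], grand mean 25.160
SSB = Σnᵢ(x̄ᵢ−x̄)² = 903.970; SSW = ΣΣ(x−x̄ᵢ)² = 577.390
MSB = 903.970/2 = 451.9849; MSW = 577.390/22 = 26.2450
F = MSB/MSW = 17.2217
df = (2, 22)

test statistic = 17.222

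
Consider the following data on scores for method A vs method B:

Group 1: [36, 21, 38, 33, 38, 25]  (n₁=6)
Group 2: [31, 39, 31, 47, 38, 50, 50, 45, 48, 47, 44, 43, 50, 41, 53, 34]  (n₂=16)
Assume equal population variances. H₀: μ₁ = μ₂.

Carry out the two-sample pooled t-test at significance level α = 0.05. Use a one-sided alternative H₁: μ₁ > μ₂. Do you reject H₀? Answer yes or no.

reject H₀: no

x̄₁=31.833, s₁=7.195, n₁=6
x̄₂=43.188, s₂=6.940, n₂=16
s_p² = [5·7.195² + 15·6.940²]/20 = 49.0635
SE = √(s_p²·(1/6+1/16)) = 3.3532
t = (31.833−43.188)/3.3532 = -3.3861
df = 20
p-value (one-sided, H₁ greater) = 0.99853
At α=0.05: p ≥ α → fail to reject H₀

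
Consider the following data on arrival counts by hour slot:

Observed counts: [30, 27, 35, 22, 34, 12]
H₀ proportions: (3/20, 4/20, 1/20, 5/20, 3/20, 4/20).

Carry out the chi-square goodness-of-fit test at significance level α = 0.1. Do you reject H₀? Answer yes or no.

reject H₀: yes

n = 160; E_i = n·p_i = [24.00, 32.00, 8.00, 40.00, 24.00, 32.00]
χ² = (30−24.00)²/24.00 + (27−32.00)²/32.00 + (35−8.00)²/8.00 + (22−40.00)²/40.00 + (34−24.00)²/24.00 + (12−32.00)²/32.00 = 118.1729
df = 5
p-value (upper-tail) = 0.00000
At α=0.1: p < α → reject H₀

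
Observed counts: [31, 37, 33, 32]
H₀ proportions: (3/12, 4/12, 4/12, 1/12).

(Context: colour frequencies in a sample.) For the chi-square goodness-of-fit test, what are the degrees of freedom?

degrees of freedom = 3

df = k − 1 = 4 − 1 = 3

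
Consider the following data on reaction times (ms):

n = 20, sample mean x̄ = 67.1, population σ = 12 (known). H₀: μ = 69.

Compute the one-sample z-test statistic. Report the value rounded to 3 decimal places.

SE = σ/√n = 12/√20 = 2.6833
z = (x̄−μ₀)/SE = (67.1−69)/2.6833 = -0.7081

test statistic = -0.708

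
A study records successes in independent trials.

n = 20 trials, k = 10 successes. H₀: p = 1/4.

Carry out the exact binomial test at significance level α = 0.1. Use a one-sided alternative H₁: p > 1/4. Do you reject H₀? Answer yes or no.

reject H₀: yes

Exact binomial: n=20, k=10, p₀=1/4=0.2500
P(X≥10) from Σ C(n,i)·p₀^i·(1−p₀)^(n−i)
p-value (one-sided, H₁ greater) = 0.01386
At α=0.1: p < α → reject H₀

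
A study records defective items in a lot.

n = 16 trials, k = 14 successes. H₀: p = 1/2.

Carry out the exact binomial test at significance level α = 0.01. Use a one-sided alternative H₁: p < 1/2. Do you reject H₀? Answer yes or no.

Exact binomial: n=16, k=14, p₀=1/2=0.5000
P(X≤14) from Σ C(n,i)·p₀^i·(1−p₀)^(n−i)
p-value (one-sided, H₁ less) = 0.99974
At α=0.01: p ≥ α → fail to reject H₀

reject H₀: no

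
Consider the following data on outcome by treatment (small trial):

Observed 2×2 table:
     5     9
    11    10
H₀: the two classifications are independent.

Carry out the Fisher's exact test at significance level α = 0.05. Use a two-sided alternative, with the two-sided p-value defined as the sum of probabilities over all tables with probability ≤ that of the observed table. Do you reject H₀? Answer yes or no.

reject H₀: no

Margins: r₁=14, r₂=21, c₁=16, c₂=19, n=35
p_obs = C(14,5)·C(21,11)/C(35,16); sum pmf over tables with pmf ≤ p_obs
p-value (two-sided) = 0.49064
At α=0.05: p ≥ α → fail to reject H₀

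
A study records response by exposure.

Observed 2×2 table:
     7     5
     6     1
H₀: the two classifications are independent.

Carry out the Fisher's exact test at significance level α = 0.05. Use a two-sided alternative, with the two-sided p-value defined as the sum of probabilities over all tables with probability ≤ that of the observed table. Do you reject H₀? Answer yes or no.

reject H₀: no

Margins: r₁=12, r₂=7, c₁=13, c₂=6, n=19
p_obs = C(12,7)·C(7,6)/C(19,13); sum pmf over tables with pmf ≤ p_obs
p-value (two-sided) = 0.33308
At α=0.05: p ≥ α → fail to reject H₀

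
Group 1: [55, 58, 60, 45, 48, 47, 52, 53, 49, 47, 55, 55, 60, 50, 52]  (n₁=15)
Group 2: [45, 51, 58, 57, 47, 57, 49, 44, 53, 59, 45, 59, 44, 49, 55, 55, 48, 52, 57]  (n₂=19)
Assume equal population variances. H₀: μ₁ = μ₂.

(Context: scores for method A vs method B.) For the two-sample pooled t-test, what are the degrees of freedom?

df = n₁ + n₂ − 2 = 15 + 19 − 2 = 32

degrees of freedom = 32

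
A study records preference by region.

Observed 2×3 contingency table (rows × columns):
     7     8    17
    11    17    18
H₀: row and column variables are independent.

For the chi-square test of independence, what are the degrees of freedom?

degrees of freedom = 2

df = (r−1)(c−1) = (2−1)·(3−1) = 2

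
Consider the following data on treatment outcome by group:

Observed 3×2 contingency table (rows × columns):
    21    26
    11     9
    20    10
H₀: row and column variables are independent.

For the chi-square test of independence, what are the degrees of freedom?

df = (r−1)(c−1) = (3−1)·(2−1) = 2

degrees of freedom = 2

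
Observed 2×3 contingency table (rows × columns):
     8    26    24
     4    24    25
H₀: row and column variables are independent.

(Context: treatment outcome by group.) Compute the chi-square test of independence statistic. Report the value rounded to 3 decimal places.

Row totals [58, 53], col totals [12, 50, 49], n=111
χ² = (8−6.27)²/6.27 + (26−26.13)²/26.13 + (24−25.60)²/25.60 + (4−5.73)²/5.73 + (24−23.87)²/23.87 + (25−23.40)²/23.40 = 1.2110
df = 2

test statistic = 1.211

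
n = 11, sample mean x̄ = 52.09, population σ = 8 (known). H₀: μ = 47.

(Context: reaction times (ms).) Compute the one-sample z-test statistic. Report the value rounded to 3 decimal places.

test statistic = 2.110

SE = σ/√n = 8/√11 = 2.4121
z = (x̄−μ₀)/SE = (52.09−47)/2.4121 = 2.1102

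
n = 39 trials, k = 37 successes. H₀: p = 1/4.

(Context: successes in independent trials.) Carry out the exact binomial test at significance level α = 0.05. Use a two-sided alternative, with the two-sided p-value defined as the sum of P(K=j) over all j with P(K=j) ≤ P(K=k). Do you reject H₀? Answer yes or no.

reject H₀: yes

Exact binomial: n=39, k=37, p₀=1/4=0.2500
P(X=j) = C(n,j)·p₀^j·(1−p₀)^(n−j); p = Σ P(X=j) over j with P(X=j) ≤ P(X=37)
p-value (two-sided) = 0.00000
At α=0.05: p < α → reject H₀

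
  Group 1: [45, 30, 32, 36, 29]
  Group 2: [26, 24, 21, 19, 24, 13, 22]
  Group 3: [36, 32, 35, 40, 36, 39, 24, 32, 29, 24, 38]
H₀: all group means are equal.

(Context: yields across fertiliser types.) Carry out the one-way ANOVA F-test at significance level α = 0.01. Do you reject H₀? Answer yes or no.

Group means [34.40, 21.29, 33.18], grand mean 29.826
SSB = Σnᵢ(x̄ᵢ−x̄)² = 739.039; SSW = ΣΣ(x−x̄ᵢ)² = 592.265
MSB = 739.039/2 = 369.5197; MSW = 592.265/20 = 29.6132
F = MSB/MSW = 12.4782
df = (2, 20)
p-value (upper-tail) = 0.00030
At α=0.01: p < α → reject H₀

reject H₀: yes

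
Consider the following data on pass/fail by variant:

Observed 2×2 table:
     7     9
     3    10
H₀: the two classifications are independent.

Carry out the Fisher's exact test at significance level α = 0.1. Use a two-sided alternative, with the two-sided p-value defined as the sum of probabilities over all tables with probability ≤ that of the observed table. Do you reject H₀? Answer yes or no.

reject H₀: no

Margins: r₁=16, r₂=13, c₁=10, c₂=19, n=29
p_obs = C(16,7)·C(13,3)/C(29,10); sum pmf over tables with pmf ≤ p_obs
p-value (two-sided) = 0.43348
At α=0.1: p ≥ α → fail to reject H₀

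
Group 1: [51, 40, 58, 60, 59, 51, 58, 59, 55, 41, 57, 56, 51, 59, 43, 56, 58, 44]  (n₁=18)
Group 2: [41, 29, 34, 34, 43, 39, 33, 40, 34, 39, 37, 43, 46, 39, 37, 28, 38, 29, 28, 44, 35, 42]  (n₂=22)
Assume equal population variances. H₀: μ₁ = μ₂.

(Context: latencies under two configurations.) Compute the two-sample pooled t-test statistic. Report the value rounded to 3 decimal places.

x̄₁=53.111, s₁=6.755, n₁=18
x̄₂=36.909, s₂=5.353, n₂=22
s_p² = [17·6.755² + 21·5.353²]/38 = 36.2525
SE = √(s_p²·(1/18+1/22)) = 1.9136
t = (53.111−36.909)/1.9136 = 8.4668
df = 38

test statistic = 8.467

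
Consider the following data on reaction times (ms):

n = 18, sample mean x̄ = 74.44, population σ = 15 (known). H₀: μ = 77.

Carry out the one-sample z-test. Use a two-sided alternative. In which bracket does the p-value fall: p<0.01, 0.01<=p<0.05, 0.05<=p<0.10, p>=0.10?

p-value bracket: p>=0.10

SE = σ/√n = 15/√18 = 3.5355
z = (x̄−μ₀)/SE = (74.44−77)/3.5355 = -0.7241
p-value (two-sided) = 0.46902
→ bracket: p>=0.10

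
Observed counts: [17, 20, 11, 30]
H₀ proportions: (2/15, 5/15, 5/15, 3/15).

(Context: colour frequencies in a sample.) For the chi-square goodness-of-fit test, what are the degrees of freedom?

df = k − 1 = 4 − 1 = 3

degrees of freedom = 3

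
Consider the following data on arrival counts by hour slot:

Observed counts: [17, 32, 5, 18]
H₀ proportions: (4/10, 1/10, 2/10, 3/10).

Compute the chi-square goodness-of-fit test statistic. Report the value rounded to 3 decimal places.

test statistic = 96.993

n = 72; E_i = n·p_i = [28.80, 7.20, 14.40, 21.60]
χ² = (17−28.80)²/28.80 + (32−7.20)²/7.20 + (5−14.40)²/14.40 + (18−21.60)²/21.60 = 96.9931
df = 3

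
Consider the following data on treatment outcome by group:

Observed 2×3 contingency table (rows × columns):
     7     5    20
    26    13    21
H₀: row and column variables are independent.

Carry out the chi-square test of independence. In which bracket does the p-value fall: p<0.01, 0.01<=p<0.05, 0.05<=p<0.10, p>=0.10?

Row totals [32, 60], col totals [33, 18, 41], n=92
χ² = (7−11.48)²/11.48 + (5−6.26)²/6.26 + (20−14.26)²/14.26 + (26−21.52)²/21.52 + (13−11.74)²/11.74 + (21−26.74)²/26.74 = 6.6099
df = 2
p-value (upper-tail) = 0.03670
→ bracket: 0.01<=p<0.05

p-value bracket: 0.01<=p<0.05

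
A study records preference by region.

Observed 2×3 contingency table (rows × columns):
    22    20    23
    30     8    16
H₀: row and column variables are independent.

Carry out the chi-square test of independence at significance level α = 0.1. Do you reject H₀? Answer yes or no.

Row totals [65, 54], col totals [52, 28, 39], n=119
χ² = (22−28.40)²/28.40 + (20−15.29)²/15.29 + (23−21.30)²/21.30 + (30−23.60)²/23.60 + (8−12.71)²/12.71 + (16−17.70)²/17.70 = 6.6702
df = 2
p-value (upper-tail) = 0.03561
At α=0.1: p < α → reject H₀

reject H₀: yes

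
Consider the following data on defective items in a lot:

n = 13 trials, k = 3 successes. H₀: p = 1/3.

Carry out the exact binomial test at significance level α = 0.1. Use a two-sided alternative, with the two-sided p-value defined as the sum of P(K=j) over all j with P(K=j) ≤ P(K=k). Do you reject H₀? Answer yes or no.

reject H₀: no

Exact binomial: n=13, k=3, p₀=1/3=0.3333
P(X=j) = C(n,j)·p₀^j·(1−p₀)^(n−j); p = Σ P(X=j) over j with P(X=j) ≤ P(X=3)
p-value (two-sided) = 0.56373
At α=0.1: p ≥ α → fail to reject H₀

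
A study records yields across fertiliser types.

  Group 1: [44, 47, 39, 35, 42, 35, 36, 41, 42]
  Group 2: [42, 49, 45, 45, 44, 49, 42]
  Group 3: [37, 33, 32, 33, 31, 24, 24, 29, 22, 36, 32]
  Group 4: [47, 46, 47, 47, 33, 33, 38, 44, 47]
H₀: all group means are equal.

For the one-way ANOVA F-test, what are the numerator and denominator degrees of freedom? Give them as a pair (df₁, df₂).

degrees of freedom = [3, 32]

k = 4 groups, N = 36 total
df = (k−1, N−k) = (4−1, 36−4) = (3, 32)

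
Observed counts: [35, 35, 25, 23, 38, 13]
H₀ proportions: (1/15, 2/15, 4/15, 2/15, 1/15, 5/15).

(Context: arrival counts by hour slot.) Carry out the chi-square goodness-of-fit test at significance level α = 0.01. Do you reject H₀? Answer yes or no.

n = 169; E_i = n·p_i = [11.27, 22.53, 45.07, 22.53, 11.27, 56.33]
χ² = (35−11.27)²/11.27 + (35−22.53)²/22.53 + (25−45.07)²/45.07 + (23−22.53)²/22.53 + (38−11.27)²/11.27 + (13−56.33)²/56.33 = 162.6021
df = 5
p-value (upper-tail) = 0.00000
At α=0.01: p < α → reject H₀

reject H₀: yes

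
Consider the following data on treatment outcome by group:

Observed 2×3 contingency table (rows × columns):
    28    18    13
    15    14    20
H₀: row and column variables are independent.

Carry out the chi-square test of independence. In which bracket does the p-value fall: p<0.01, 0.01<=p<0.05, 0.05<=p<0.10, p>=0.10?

p-value bracket: 0.05<=p<0.10

Row totals [59, 49], col totals [43, 32, 33], n=108
χ² = (28−23.49)²/23.49 + (18−17.48)²/17.48 + (13−18.03)²/18.03 + (15−19.51)²/19.51 + (14−14.52)²/14.52 + (20−14.97)²/14.97 = 5.0323
df = 2
p-value (upper-tail) = 0.08077
→ bracket: 0.05<=p<0.10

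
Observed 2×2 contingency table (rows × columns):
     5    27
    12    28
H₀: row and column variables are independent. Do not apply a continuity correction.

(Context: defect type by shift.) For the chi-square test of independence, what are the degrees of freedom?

degrees of freedom = 1

df = (r−1)(c−1) = (2−1)·(2−1) = 1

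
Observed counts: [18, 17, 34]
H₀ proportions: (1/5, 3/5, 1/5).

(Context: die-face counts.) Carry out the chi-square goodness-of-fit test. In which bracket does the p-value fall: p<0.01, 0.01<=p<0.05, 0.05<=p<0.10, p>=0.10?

p-value bracket: p<0.01

n = 69; E_i = n·p_i = [13.80, 41.40, 13.80]
χ² = (18−13.80)²/13.80 + (17−41.40)²/41.40 + (34−13.80)²/13.80 = 45.2271
df = 2
p-value (upper-tail) = 0.00000
→ bracket: p<0.01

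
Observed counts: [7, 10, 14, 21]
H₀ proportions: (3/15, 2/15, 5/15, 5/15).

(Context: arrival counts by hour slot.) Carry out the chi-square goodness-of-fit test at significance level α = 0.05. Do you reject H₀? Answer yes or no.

n = 52; E_i = n·p_i = [10.40, 6.93, 17.33, 17.33]
χ² = (7−10.40)²/10.40 + (10−6.93)²/6.93 + (14−17.33)²/17.33 + (21−17.33)²/17.33 = 3.8846
df = 3
p-value (upper-tail) = 0.27420
At α=0.05: p ≥ α → fail to reject H₀

reject H₀: no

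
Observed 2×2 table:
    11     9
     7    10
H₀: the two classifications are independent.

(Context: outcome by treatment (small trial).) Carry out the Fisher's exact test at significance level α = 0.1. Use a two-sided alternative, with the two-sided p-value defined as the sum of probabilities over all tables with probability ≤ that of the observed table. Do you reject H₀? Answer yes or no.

Margins: r₁=20, r₂=17, c₁=18, c₂=19, n=37
p_obs = C(20,11)·C(17,7)/C(37,18); sum pmf over tables with pmf ≤ p_obs
p-value (two-sided) = 0.51481
At α=0.1: p ≥ α → fail to reject H₀

reject H₀: no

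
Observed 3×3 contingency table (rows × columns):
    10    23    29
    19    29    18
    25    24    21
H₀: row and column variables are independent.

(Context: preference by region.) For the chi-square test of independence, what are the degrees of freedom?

df = (r−1)(c−1) = (3−1)·(3−1) = 4

degrees of freedom = 4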